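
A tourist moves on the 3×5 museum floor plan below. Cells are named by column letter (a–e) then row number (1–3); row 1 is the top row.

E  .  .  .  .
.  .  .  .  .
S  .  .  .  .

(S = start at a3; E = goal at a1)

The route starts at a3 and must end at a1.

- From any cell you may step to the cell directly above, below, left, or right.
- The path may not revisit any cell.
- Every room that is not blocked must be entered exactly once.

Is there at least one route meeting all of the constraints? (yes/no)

yes

One route that works: a3 → a2 → b2 → b3 → c3 → c2 → d2 → d3 → e3 → e2 → e1 → d1 → c1 → b1 → a1.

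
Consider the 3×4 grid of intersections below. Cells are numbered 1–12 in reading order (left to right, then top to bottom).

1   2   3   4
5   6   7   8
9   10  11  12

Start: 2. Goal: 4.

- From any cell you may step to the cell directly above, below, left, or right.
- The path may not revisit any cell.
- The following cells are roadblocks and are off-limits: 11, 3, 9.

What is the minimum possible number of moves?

4

The Manhattan distance from 2 to 4 is |1−1| + |2−4| = 2, so at least 2 moves are needed.
That bound ignores the blocked cells. Measuring each leg by the fewest moves that actually steer around them (2→4: 4) raises the lower bound to 4.
A route of 4 moves exists: 2 → 6 → 7 → 8 → 4.
Since 4 matches that lower bound, it is optimal.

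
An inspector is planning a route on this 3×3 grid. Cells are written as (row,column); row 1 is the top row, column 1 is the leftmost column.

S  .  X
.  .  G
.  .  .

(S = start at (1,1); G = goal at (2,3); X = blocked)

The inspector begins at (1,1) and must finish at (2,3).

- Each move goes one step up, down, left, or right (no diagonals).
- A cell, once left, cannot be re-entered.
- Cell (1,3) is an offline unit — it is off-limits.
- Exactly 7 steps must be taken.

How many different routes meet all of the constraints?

Need simple routes of exactly 7 moves from (1,1) to (2,3) (Manhattan distance 3, so 2 moves are spent on a detour and 2 undoing it).
Enumerating: (1,1) (1,2) (2,2) (2,1) (3,1) (3,2) (3,3) (2,3).
That gives 1 route.

1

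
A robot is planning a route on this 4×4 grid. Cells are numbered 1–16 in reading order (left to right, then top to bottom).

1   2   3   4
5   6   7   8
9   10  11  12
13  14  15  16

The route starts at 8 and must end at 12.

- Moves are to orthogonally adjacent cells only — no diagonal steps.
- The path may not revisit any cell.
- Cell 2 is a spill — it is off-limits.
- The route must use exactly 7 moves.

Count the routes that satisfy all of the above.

Need simple routes of exactly 7 moves from 8 to 12 (Manhattan distance 1, so 3 moves are spent on a detour and 3 undoing it).
Enumerating: 8 4 3 7 11 15 16 12 | 8 4 3 7 6 10 11 12 | 8 7 11 10 14 15 16 12 | 8 7 6 10 14 15 11 12 | 8 7 6 10 14 15 16 12 | 8 7 6 10 11 15 16 12 | 8 7 6 5 9 10 11 12.
That gives 7 routes.

7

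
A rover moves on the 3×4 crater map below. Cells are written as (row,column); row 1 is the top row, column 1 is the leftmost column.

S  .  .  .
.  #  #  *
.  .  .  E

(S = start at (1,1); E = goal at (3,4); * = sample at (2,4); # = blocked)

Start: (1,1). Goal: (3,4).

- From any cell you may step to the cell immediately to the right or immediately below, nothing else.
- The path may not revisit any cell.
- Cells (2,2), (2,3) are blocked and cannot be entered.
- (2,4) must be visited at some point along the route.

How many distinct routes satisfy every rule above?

1

A right/down-only route from (1,1) to (3,4) makes exactly 2 down-moves and 3 right-moves in some order.
With no other constraints that would be C(5,2) = 10 routes.
Split at (2,4) and multiply the segment counts (each segment already excludes blocked cells): (1,1)→(2,4): 1; (2,4)→(3,4): 1; product = 1.
That gives 1 route.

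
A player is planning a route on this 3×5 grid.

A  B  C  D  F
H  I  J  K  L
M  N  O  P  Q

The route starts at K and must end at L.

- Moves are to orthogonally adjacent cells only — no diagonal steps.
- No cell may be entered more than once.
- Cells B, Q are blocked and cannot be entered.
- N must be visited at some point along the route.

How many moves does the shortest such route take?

Any route passes through N somewhere between K and L. Summing Manhattan distances along the two legs (K → N → L) gives a lower bound of 3 + 4 = 7 moves.
The shortest route satisfying every rule uses 9 moves: K → P → O → N → I → J → C → D → F → L.
The no-revisit rule (legs can't share cells) pushes the minimum above the 7-move bound; an exhaustive check rules out every length from 7 to 8, leaving 9 as the minimum.

9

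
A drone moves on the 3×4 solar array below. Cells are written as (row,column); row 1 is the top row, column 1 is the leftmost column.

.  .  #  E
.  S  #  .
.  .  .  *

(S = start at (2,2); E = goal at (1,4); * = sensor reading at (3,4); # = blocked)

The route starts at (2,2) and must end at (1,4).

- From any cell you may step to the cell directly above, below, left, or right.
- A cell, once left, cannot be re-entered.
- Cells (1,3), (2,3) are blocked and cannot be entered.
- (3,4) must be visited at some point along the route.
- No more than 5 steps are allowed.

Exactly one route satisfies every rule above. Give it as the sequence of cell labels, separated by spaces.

(2,2) (3,2) (3,3) (3,4) (2,4) (1,4)

Any route must reach (3,4) and still end at (1,4) within 5 moves, so the order of the required stops is forced.
Route from (2,2): down 1 to (3,2), right 2 to (3,4), up 2 to (1,4) — 5 moves in all.
Check: all required cells visited; 5 ≤ 5 moves.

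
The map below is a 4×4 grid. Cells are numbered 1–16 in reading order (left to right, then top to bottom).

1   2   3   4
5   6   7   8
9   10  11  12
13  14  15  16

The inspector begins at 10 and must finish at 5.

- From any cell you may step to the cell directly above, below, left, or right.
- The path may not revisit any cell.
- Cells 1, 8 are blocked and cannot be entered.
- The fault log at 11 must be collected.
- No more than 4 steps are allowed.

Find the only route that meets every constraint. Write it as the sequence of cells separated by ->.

The budget equals the shortest possible length, so every move has to be on a shortest route through the required cells.
Route from 10: right to 11, up to 7, 2× left (reaching 5) — 4 moves in all.
Check: all required cells visited; 4 ≤ 4 moves.

10 -> 11 -> 7 -> 6 -> 5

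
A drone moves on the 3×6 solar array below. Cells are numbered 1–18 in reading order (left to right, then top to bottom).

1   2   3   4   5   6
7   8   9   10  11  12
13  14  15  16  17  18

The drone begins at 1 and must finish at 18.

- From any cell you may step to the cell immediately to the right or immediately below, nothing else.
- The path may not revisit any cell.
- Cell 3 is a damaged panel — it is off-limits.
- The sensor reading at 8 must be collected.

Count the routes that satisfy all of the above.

10

A right/down-only route from 1 to 18 makes exactly 2 down-moves and 5 right-moves in some order.
With no other constraints that would be C(7,2) = 21 routes.
Split at 8 and multiply the segment counts (each segment already excludes blocked cells): 1→8: 2; 8→18: 5; product = 10.
That gives 10 routes.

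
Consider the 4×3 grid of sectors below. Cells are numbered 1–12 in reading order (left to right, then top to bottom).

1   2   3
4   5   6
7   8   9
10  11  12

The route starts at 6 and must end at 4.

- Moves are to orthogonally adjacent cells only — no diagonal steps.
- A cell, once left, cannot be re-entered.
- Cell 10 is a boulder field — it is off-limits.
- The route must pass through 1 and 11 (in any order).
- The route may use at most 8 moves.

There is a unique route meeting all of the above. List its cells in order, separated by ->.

6 -> 9 -> 12 -> 11 -> 8 -> 5 -> 2 -> 1 -> 4

Any route must reach 1 and 11 and still end at 4 within 8 moves, so the order of the required stops is forced.
Route from 6: down 2 to 12, left 1 to 11, up 3 to 2, left 1 to 1, down 1 to 4 — 8 moves in all.
Check: all required cells visited; 8 ≤ 8 moves.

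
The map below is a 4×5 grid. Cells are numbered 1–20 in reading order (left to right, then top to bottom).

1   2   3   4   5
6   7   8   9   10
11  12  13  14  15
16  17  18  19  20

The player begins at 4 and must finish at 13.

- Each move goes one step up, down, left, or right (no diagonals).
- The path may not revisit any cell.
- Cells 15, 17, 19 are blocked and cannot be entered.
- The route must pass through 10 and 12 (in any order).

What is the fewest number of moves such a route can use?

7

Any route passes through 10 and 12 in some order between 4 and 13. Summing Manhattan distances along each leg and taking the cheapest ordering (4 → 10 → 12 → 13) gives a lower bound of 2 + 4 + 1 = 7 moves.
A route of 7 moves achieves this: 4 → 5 → 10 → 9 → 8 → 7 → 12 → 13.
Since 7 matches the lower bound, it is optimal.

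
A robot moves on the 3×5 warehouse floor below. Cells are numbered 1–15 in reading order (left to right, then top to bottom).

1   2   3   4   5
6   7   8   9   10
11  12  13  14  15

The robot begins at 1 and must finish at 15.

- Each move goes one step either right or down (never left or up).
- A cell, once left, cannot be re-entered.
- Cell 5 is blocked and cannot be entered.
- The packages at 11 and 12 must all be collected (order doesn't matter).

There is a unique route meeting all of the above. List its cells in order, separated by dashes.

1 - 6 - 11 - 12 - 13 - 14 - 15

Moves only go right or down, so the column and row indices never decrease.
Route from 1: 2× down (reaching 11), 4× right (reaching 15) — 6 moves in all.
Check: all required cells visited.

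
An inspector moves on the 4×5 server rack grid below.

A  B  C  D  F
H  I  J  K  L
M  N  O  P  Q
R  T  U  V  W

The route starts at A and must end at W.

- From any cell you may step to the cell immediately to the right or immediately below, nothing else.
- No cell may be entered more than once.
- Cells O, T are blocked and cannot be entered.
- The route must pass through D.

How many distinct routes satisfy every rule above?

A right/down-only route from A to W makes exactly 3 down-moves and 4 right-moves in some order.
With no other constraints that would be C(7,3) = 35 routes.
Split at D and multiply the segment counts (each segment already excludes blocked cells): A→D: 1; D→W: 4; product = 4.
That gives 4 routes.

4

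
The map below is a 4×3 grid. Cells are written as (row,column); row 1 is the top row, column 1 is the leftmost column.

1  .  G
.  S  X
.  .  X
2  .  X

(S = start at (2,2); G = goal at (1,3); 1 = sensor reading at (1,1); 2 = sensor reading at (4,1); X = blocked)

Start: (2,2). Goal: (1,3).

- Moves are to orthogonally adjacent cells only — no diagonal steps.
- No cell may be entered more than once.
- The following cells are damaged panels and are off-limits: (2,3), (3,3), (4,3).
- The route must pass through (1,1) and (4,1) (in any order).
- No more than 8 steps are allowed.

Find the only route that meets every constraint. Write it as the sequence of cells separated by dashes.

(2,2) - (3,2) - (4,2) - (4,1) - (3,1) - (2,1) - (1,1) - (1,2) - (1,3)

The budget equals the shortest possible length, so every move has to be on a shortest route through the required cells.
Route from (2,2): down 2 to (4,2), left 1 to (4,1), up 3 to (1,1), right 2 to (1,3) — 8 moves in all.
Check: all required cells visited; 8 ≤ 8 moves.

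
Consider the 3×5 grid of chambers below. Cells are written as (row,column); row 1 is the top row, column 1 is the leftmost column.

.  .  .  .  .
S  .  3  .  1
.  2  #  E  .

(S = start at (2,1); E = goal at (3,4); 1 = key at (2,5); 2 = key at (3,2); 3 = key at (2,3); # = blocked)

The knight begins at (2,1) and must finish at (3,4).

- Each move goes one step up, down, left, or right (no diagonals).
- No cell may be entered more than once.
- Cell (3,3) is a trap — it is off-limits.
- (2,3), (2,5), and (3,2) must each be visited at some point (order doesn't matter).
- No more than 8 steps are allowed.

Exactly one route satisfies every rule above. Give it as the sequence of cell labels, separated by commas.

Any route must reach (2,3), (2,5), and (3,2) and still end at (3,4) within 8 moves, so the order of the required stops is forced.
Route from (2,1): down to (3,1), right to (3,2), up to (2,2), 3× right (reaching (2,5)), down to (3,5), left to (3,4) — 8 moves in all.
Check: all required cells visited; 8 ≤ 8 moves.

(2,1), (3,1), (3,2), (2,2), (2,3), (2,4), (2,5), (3,5), (3,4)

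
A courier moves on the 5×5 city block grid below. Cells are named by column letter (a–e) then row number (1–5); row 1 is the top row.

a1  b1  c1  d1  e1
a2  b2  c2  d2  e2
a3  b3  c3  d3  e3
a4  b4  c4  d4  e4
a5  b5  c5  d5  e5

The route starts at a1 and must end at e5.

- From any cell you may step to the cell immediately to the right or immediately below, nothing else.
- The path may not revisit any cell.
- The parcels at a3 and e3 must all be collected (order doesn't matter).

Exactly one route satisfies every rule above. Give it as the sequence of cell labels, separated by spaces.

Moves only go right or down, so the column and row indices never decrease.
Route from a1: down 2 to a3, right 4 to e3, down 2 to e5 — 8 moves in all.
Check: all required cells visited.

a1 a2 a3 b3 c3 d3 e3 e4 e5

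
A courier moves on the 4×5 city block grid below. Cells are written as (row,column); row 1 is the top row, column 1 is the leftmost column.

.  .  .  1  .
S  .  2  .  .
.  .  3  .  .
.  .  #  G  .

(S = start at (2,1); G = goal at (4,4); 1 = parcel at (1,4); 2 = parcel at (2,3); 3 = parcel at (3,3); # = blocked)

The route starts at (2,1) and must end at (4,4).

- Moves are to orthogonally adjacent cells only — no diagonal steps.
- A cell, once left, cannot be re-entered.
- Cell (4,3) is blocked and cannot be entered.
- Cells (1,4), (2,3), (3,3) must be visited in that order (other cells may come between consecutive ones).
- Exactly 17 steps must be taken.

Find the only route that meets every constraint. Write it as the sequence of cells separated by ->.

The waypoints must appear in the order (1,4), (2,3), (3,3), with no cell reused.
Route from (2,1): down 2 to (4,1), right 1 to (4,2), up 3 to (1,2), right 3 to (1,5), down 1 to (2,5), left 2 to (2,3), down 1 to (3,3), right 2 to (3,5), down 1 to (4,5), left 1 to (4,4) — 17 moves in all.
Check: order respected (1 at step 8, 2 at step 12, 3 at step 13); 17 moves as required.

(2,1) -> (3,1) -> (4,1) -> (4,2) -> (3,2) -> (2,2) -> (1,2) -> (1,3) -> (1,4) -> (1,5) -> (2,5) -> (2,4) -> (2,3) -> (3,3) -> (3,4) -> (3,5) -> (4,5) -> (4,4)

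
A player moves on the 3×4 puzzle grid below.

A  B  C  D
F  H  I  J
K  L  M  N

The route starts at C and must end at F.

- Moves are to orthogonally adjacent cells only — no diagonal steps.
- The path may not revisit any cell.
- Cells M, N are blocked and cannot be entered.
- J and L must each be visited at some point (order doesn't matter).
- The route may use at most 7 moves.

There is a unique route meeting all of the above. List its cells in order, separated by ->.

C -> D -> J -> I -> H -> L -> K -> F

The budget equals the shortest possible length, so every move has to be on a shortest route through the required cells.
Route from C: right 1 to D, down 1 to J, left 2 to H, down 1 to L, left 1 to K, up 1 to F — 7 moves in all.
Check: all required cells visited; 7 ≤ 7 moves.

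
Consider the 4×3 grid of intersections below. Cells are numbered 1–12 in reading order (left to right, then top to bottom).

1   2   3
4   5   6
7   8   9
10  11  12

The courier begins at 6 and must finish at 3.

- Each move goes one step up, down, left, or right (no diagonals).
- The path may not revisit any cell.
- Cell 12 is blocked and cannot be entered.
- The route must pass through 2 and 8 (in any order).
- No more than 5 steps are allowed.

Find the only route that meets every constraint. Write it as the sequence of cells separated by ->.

6 -> 9 -> 8 -> 5 -> 2 -> 3

The 5-move cap with required stops at 2, 8 leaves no slack for detours.
Route from 6: down to 9, left to 8, 2× up (reaching 2), right to 3 — 5 moves in all.
Check: all required cells visited; 5 ≤ 5 moves.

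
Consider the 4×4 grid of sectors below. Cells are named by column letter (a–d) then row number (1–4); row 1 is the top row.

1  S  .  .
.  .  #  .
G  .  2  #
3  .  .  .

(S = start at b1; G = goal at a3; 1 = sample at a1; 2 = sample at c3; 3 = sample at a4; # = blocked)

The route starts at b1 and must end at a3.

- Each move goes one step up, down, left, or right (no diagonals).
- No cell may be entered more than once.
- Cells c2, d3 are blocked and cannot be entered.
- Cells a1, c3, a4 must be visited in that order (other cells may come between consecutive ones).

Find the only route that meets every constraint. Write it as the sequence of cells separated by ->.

b1 -> a1 -> a2 -> b2 -> b3 -> c3 -> c4 -> b4 -> a4 -> a3

The waypoints must appear in the order a1, c3, a4, with no cell reused.
Route from b1: left to a1, down to a2, right to b2, down to b3, right to c3, down to c4, 2× left (reaching a4), up to a3 — 9 moves in all.
Check: order respected (1 at step 1, 2 at step 5, 3 at step 8).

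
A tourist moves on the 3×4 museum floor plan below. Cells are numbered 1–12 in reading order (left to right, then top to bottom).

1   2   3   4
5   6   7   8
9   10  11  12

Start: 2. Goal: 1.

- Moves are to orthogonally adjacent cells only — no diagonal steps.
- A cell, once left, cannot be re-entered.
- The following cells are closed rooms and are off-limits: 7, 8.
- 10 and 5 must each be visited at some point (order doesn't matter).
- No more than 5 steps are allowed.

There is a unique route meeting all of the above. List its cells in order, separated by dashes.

2 - 6 - 10 - 9 - 5 - 1

The 5-move cap with required stops at 10, 5 leaves no slack for detours.
Route from 2: 2× down (reaching 10), left to 9, 2× up (reaching 1) — 5 moves in all.
Check: all required cells visited; 5 ≤ 5 moves.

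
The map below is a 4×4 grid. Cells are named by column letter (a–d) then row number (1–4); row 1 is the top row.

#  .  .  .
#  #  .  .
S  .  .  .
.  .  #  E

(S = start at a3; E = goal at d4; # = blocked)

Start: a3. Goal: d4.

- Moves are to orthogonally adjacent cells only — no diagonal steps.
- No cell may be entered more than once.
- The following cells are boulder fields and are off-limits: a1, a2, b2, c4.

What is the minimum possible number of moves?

The Manhattan distance from a3 to d4 is |3−4| + |1−4| = 4, so at least 4 moves are needed.
A route of 4 moves achieves this: a3 → b3 → c3 → d3 → d4.
Since 4 matches the lower bound, it is optimal.

4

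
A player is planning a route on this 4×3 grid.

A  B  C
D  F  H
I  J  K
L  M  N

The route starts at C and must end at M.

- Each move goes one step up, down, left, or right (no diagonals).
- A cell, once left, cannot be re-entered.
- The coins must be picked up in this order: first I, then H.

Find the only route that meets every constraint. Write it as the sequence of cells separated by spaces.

The waypoints must appear in the order I, H, with no cell reused.
Route from C: 2× left (reaching A), 2× down (reaching I), right to J, up to F, right to H, 2× down (reaching N), left to M — 10 moves in all.
Check: order respected (I at step 4, H at step 7).

C B A D I J F H K N M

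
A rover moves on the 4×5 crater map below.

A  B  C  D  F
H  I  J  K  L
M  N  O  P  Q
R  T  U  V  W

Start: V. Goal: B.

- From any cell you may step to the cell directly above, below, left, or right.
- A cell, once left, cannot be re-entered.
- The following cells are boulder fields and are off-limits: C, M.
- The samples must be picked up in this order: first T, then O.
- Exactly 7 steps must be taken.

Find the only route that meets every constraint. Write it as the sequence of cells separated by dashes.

The waypoints must appear in the order T, O, with no cell reused.
Route from V: 2× left (reaching T), up to N, right to O, up to J, left to I, up to B — 7 moves in all.
Check: order respected (T at step 2, O at step 4); 7 moves as required.

V - U - T - N - O - J - I - B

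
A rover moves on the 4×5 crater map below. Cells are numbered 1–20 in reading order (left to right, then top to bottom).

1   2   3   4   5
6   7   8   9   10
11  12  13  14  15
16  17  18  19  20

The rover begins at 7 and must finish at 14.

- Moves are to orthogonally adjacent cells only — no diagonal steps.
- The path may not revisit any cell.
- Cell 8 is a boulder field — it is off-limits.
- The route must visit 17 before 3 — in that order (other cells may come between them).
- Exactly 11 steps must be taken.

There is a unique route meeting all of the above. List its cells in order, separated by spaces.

The waypoints must appear in the order 17, 3, with no cell reused.
Route from 7: 2× down (reaching 17), left to 16, 3× up (reaching 1), 3× right (reaching 4), 2× down (reaching 14) — 11 moves in all.
Check: order respected (17 at step 2, 3 at step 8); 11 moves as required.

7 12 17 16 11 6 1 2 3 4 9 14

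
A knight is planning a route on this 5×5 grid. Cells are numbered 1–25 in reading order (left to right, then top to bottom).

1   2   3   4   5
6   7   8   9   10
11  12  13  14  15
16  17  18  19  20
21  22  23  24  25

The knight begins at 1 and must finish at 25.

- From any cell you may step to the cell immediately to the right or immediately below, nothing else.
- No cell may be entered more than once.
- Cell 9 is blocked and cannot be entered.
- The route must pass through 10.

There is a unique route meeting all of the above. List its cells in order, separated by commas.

1, 2, 3, 4, 5, 10, 15, 20, 25

Moves only go right or down, so the column and row indices never decrease.
Route from 1: right 4 to 5, down 4 to 25 — 8 moves in all.
Check: all required cells visited.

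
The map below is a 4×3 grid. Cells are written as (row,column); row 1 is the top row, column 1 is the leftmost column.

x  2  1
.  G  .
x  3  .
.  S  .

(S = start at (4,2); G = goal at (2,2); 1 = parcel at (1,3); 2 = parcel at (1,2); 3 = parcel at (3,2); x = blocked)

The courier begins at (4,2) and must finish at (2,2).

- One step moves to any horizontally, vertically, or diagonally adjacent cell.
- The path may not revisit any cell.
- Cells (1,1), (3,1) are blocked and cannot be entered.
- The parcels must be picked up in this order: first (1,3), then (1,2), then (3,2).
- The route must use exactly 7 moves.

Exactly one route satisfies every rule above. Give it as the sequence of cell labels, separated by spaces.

(4,2) (3,3) (2,3) (1,3) (1,2) (2,1) (3,2) (2,2)

The waypoints must appear in the order (1,3), (1,2), (3,2), with no cell reused.
Route from (4,2): up-right to (3,3), 2× up (reaching (1,3)), left to (1,2), down-left to (2,1), down-right to (3,2), up to (2,2) — 7 moves in all.
Check: order respected (1 at step 3, 2 at step 4, 3 at step 6); 7 moves as required.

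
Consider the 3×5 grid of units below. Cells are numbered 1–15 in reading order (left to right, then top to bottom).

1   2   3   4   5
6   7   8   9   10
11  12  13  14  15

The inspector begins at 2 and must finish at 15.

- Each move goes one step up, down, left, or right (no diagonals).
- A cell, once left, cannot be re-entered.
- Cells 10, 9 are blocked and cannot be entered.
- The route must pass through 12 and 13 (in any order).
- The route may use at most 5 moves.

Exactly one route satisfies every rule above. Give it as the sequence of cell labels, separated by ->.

The budget equals the shortest possible length, so every move has to be on a shortest route through the required cells.
Route from 2: 2× down (reaching 12), 3× right (reaching 15) — 5 moves in all.
Check: all required cells visited; 5 ≤ 5 moves.

2 -> 7 -> 12 -> 13 -> 14 -> 15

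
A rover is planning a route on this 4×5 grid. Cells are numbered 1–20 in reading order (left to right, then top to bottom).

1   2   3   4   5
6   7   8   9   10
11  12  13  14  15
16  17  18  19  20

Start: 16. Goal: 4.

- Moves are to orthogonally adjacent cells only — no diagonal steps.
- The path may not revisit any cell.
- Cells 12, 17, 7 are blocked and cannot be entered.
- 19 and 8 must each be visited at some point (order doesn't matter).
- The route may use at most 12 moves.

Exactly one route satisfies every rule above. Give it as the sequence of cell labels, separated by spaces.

16 11 6 1 2 3 8 13 18 19 14 9 4

The budget equals the shortest possible length, so every move has to be on a shortest route through the required cells.
Route from 16: up 3 to 1, right 2 to 3, down 3 to 18, right 1 to 19, up 3 to 4 — 12 moves in all.
Check: all required cells visited; 12 ≤ 12 moves.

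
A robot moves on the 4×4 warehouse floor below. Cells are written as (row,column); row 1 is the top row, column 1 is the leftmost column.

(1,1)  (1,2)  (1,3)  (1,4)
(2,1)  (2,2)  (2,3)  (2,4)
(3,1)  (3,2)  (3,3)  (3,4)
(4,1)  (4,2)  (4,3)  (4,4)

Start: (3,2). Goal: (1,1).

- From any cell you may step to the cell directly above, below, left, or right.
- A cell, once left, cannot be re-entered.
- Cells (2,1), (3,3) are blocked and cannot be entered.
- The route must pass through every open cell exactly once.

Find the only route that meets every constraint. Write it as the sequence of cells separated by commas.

(3,2), (3,1), (4,1), (4,2), (4,3), (4,4), (3,4), (2,4), (1,4), (1,3), (2,3), (2,2), (1,2), (1,1)

Need to visit all 14 open cells exactly once, starting at (3,2) and ending at (1,1).
Cell (3,4) has only two open neighbours ((2,4) and (4,4)), so the path must pass straight through it: one of those is the cell it's entered from and the other is where it exits.
Route from (3,2): left to (3,1), down to (4,1), 3× right (reaching (4,4)), 3× up (reaching (1,4)), left to (1,3), down to (2,3), left to (2,2), up to (1,2), left to (1,1) — 13 moves in all.
Check: all 14 open cells covered.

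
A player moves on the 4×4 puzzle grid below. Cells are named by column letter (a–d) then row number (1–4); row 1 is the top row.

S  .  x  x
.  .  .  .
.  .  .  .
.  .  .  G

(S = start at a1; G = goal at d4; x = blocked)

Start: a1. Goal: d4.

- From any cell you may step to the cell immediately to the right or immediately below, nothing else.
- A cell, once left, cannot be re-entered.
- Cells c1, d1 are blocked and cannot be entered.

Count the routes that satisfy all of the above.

A right/down-only route from a1 to d4 makes exactly 3 down-moves and 3 right-moves in some order.
With no other constraints that would be C(6,3) = 20 routes.
Subtract routes through each blocked cell (inclusion–exclusion for overlaps): − through c1: 4 − through d1: 1 + through c1&d1: 1 → 16.
That gives 16 routes.

16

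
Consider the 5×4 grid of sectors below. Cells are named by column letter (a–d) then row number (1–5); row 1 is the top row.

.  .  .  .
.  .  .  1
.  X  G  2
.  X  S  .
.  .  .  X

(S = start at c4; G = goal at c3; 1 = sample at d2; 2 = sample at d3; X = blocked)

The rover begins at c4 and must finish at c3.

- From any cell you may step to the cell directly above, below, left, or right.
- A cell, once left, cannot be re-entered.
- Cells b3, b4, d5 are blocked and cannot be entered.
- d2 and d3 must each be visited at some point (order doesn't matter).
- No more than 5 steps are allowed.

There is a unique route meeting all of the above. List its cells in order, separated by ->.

c4 -> d4 -> d3 -> d2 -> c2 -> c3

Any route must reach d2 and d3 and still end at c3 within 5 moves, so the order of the required stops is forced.
Route from c4: right 1 to d4, up 2 to d2, left 1 to c2, down 1 to c3 — 5 moves in all.
Check: all required cells visited; 5 ≤ 5 moves.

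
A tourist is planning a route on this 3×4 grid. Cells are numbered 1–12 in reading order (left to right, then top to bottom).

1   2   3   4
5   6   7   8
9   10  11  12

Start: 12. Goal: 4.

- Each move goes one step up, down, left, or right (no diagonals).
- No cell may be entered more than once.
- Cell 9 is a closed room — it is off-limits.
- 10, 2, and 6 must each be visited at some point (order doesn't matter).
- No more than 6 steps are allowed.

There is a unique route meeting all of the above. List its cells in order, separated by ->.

Any route must reach 10, 2, and 6 and still end at 4 within 6 moves, so the order of the required stops is forced.
Route from 12: left 2 to 10, up 2 to 2, right 2 to 4 — 6 moves in all.
Check: all required cells visited; 6 ≤ 6 moves.

12 -> 11 -> 10 -> 6 -> 2 -> 3 -> 4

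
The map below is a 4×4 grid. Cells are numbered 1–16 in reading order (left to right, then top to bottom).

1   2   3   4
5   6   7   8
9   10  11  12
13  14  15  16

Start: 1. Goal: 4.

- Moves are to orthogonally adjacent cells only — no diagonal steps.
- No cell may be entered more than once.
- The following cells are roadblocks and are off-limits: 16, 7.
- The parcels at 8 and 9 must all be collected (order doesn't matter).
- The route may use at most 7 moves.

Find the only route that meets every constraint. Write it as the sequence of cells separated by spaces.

The budget equals the shortest possible length, so every move has to be on a shortest route through the required cells.
Route from 1: 2× down (reaching 9), 3× right (reaching 12), 2× up (reaching 4) — 7 moves in all.
Check: all required cells visited; 7 ≤ 7 moves.

1 5 9 10 11 12 8 4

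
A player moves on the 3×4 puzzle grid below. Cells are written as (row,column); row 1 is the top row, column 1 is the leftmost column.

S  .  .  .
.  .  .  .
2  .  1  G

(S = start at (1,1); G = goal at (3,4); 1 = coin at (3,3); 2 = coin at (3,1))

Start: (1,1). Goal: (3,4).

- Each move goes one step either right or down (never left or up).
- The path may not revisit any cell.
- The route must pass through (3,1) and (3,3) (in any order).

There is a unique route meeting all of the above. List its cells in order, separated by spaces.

Moves only go right or down, so the column and row indices never decrease.
Route from (1,1): 2× down (reaching (3,1)), 3× right (reaching (3,4)) — 5 moves in all.
Check: all required cells visited.

(1,1) (2,1) (3,1) (3,2) (3,3) (3,4)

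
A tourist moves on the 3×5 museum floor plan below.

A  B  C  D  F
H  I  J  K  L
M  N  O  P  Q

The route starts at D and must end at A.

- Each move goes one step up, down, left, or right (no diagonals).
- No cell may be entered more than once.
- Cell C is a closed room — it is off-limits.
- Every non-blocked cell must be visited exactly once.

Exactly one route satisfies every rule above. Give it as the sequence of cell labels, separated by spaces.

D F L Q P K J O N M H I B A

Need to visit all 14 open cells exactly once, starting at D and ending at A.
Cell M has only two open neighbours (H and N), so the path must pass straight through it: one of those is the cell it's entered from and the other is where it exits.
Route from D: right to F, 2× down (reaching Q), left to P, up to K, left to J, down to O, 2× left (reaching M), up to H, right to I, up to B, left to A — 13 moves in all.
Check: all 14 open cells covered.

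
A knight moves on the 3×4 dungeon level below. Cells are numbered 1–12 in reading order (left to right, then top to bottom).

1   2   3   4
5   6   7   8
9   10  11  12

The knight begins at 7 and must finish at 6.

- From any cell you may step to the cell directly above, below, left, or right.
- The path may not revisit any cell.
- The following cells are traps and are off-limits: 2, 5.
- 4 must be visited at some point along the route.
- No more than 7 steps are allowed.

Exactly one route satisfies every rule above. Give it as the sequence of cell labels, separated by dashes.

7 - 3 - 4 - 8 - 12 - 11 - 10 - 6

The 7-move cap with required stops at 4 leaves no slack for detours.
Route from 7: up 1 to 3, right 1 to 4, down 2 to 12, left 2 to 10, up 1 to 6 — 7 moves in all.
Check: all required cells visited; 7 ≤ 7 moves.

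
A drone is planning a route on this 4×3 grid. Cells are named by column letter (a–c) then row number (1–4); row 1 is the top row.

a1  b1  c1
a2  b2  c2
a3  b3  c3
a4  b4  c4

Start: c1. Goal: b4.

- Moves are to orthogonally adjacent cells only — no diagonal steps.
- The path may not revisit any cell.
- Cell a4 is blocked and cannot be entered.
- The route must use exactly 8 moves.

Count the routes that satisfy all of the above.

7

Need simple routes of exactly 8 moves from c1 to b4 (Manhattan distance 4, so 2 moves are spent on a detour and 2 undoing it).
Enumerating: c1 c2 b2 b1 a1 a2 a3 b3 b4 | c1 c2 b2 a2 a3 b3 c3 c4 b4 | c1 b1 b2 a2 a3 b3 c3 c4 b4 | c1 b1 a1 a2 a3 b3 c3 c4 b4 | c1 b1 a1 a2 b2 b3 c3 c4 b4 | c1 b1 a1 a2 b2 c2 c3 c4 b4 | c1 b1 a1 a2 b2 c2 c3 b3 b4.
That gives 7 routes.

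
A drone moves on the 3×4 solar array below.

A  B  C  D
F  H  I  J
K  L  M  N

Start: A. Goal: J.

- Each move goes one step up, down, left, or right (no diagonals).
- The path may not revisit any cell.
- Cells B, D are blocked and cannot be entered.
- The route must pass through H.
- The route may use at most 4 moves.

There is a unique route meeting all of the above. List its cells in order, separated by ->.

Any route must reach H and still end at J within 4 moves, so the order of the required stops is forced.
Route from A: down 1 to F, right 3 to J — 4 moves in all.
Check: all required cells visited; 4 ≤ 4 moves.

A -> F -> H -> I -> J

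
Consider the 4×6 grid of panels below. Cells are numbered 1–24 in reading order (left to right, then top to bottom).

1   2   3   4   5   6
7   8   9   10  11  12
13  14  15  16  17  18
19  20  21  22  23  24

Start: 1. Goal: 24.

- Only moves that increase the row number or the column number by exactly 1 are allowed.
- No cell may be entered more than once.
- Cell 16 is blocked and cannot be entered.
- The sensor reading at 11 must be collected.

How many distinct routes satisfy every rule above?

A right/down-only route from 1 to 24 makes exactly 3 down-moves and 5 right-moves in some order.
With no other constraints that would be C(8,3) = 56 routes.
Split at 11 and multiply the segment counts (each segment already excludes blocked cells): 1→11: 5; 11→24: 3; product = 15.
That gives 15 routes.

15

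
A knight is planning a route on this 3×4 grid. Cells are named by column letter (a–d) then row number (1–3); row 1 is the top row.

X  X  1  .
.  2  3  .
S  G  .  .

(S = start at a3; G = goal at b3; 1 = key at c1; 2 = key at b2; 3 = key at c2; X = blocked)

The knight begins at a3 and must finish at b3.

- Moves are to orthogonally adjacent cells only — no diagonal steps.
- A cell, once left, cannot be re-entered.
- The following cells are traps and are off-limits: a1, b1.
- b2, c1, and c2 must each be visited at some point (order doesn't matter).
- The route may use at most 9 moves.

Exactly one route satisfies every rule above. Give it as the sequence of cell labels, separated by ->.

a3 -> a2 -> b2 -> c2 -> c1 -> d1 -> d2 -> d3 -> c3 -> b3

The budget equals the shortest possible length, so every move has to be on a shortest route through the required cells.
Route from a3: up to a2, 2× right (reaching c2), up to c1, right to d1, 2× down (reaching d3), 2× left (reaching b3) — 9 moves in all.
Check: all required cells visited; 9 ≤ 9 moves.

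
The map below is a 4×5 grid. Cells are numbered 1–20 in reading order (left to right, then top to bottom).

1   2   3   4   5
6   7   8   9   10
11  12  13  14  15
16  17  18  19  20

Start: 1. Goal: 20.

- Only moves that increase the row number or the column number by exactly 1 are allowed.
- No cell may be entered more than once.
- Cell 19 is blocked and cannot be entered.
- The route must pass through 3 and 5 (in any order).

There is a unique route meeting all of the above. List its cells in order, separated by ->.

Moves only go right or down, so the column and row indices never decrease.
Route from 1: right 4 to 5, down 3 to 20 — 7 moves in all.
Check: all required cells visited.

1 -> 2 -> 3 -> 4 -> 5 -> 10 -> 15 -> 20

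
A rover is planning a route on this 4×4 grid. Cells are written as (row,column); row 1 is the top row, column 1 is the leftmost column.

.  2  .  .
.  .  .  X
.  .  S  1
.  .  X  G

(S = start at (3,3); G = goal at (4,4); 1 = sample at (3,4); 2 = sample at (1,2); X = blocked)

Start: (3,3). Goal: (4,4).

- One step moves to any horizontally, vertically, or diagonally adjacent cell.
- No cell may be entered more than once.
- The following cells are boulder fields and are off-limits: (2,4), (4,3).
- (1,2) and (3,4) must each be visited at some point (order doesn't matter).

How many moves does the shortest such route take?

5

Any route passes through (1,2) and (3,4) in some order between (3,3) and (4,4). Summing Chebyshev distances along each leg and taking the cheapest ordering ((3,3) → (1,2) → (3,4) → (4,4)) gives a lower bound of 2 + 2 + 1 = 5 moves.
A route of 5 moves achieves this: (3,3) → (2,2) → (1,2) → (2,3) → (3,4) → (4,4).
Since 5 matches the lower bound, it is optimal.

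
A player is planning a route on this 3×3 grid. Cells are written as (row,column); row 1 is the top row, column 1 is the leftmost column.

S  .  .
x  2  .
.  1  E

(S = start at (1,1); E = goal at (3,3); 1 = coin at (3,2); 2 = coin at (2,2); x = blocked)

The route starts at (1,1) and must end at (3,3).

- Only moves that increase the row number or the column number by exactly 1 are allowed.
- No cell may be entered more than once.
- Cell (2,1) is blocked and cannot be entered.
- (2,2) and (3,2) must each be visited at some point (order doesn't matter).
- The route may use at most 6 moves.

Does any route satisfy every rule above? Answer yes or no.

One route that works: (1,1) → (1,2) → (2,2) → (3,2) → (3,3).

yes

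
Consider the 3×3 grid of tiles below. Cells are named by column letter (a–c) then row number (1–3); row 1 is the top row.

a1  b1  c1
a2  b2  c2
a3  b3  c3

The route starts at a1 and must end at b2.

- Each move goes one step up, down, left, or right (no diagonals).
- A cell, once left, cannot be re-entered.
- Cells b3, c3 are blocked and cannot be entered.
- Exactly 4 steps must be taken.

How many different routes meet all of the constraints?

Need simple routes of exactly 4 moves from a1 to b2 (Manhattan distance 2, so 1 moves are spent on a detour and 1 undoing it).
Enumerating: a1 b1 c1 c2 b2.
That gives 1 route.

1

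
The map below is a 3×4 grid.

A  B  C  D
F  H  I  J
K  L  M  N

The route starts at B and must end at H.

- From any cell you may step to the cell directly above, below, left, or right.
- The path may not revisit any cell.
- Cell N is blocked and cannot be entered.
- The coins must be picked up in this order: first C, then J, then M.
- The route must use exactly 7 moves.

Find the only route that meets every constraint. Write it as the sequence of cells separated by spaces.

B C D J I M L H

The waypoints must appear in the order C, J, M, with no cell reused.
Route from B: 2× right (reaching D), down to J, left to I, down to M, left to L, up to H — 7 moves in all.
Check: order respected (C at step 1, J at step 3, M at step 5); 7 moves as required.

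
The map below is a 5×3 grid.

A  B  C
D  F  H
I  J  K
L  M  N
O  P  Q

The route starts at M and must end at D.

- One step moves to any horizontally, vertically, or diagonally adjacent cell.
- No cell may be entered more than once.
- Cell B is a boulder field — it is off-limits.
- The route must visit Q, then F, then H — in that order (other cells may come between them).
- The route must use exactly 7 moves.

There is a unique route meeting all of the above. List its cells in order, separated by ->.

M -> Q -> N -> K -> F -> H -> J -> D

The waypoints must appear in the order Q, F, H, with no cell reused.
Route from M: down-right 1 to Q, up 2 to K, up-left 1 to F, right 1 to H, down-left 1 to J, up-left 1 to D — 7 moves in all.
Check: order respected (Q at step 1, F at step 4, H at step 5); 7 moves as required.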